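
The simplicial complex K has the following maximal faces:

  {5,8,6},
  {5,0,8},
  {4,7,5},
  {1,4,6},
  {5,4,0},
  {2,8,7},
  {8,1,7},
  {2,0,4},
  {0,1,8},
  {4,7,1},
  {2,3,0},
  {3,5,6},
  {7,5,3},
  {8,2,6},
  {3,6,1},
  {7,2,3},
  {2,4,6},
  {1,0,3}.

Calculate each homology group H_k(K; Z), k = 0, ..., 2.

Order the vertices as 0 < 1 < 2 < 3 < 4 < 5 < 6 < 7 < 8. Listing each simplex with vertices in this order, K has dimension 2 with simplices:

  0-simplices (9): [0], [1], [2], [3], [4], [5], [6], [7], [8]
  1-simplices (27): (27 of them)
  2-simplices (18): [0,1,3], [0,1,8], [0,2,3], [0,2,4], [0,4,5], [0,5,8], [1,3,6], [1,4,6], [1,4,7], [1,7,8], [2,3,7], [2,4,6], [2,6,8], [2,7,8], [3,5,6], [3,5,7], [4,5,7], [5,6,8]

giving chain groups C_0 ≅ Z^9, C_1 ≅ Z^27, C_2 ≅ Z^18.

The boundary map ∂_1: C_1 → C_0 sends each edge [p,q] (with p < q) to q − p. For instance
  ∂[3,7] = [7] − [3].
As a 9×27 matrix over Z this has rank 8, with invariant factors (1,1,1,1,1,1,1,1).

∂_2: C_2 → C_1 acts by ∂[p,q,r] = [q,r] − [p,r] + [p,q]. For instance
  ∂[0,2,3] = [2,3] − [0,3] + [0,2],
  ∂[0,5,8] = [5,8] − [0,8] + [0,5].
As a 27×18 matrix over Z this has rank 17, with invariant factors (1,1,1,1,1,1,1,1,1,1,1,1,1,1,1,1,1).

Computing H_k = (kernel of ∂_k) / (image of ∂_{k+1}):

  H_0: rank C_0 − rank ∂_1 = 9 − 8 = 1, and the invariant factors of ∂_1 are all 1, so H_0 = Z.
  H_1: rank ker ∂_1 − rank ∂_2 = (27 − 8) − 17 = 2, and the invariant factors of ∂_2 are all 1, so H_1 = Z^2.
  H_2: rank ker ∂_2 − rank ∂_3 = (18 − 17) − 0 = 1, and there is no ∂_3, so H_2 = Z.

H_0 ≅ Z,  H_1 ≅ Z^2,  H_2 ≅ Z.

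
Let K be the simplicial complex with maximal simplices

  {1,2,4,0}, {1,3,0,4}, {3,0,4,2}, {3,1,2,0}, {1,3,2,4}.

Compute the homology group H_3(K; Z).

H_3 = Z.

Order the vertices as 0 < 1 < 2 < 3 < 4. Listing each simplex with vertices in this order, K has dimension 3 with simplices:

  0-simplices (5): [0], [1], [2], [3], [4]
  1-simplices (10): [0,1], [0,2], [0,3], [0,4], [1,2], [1,3], [1,4], [2,3], [2,4], [3,4]
  2-simplices (10): [0,1,2], [0,1,3], [0,1,4], [0,2,3], [0,2,4], [0,3,4], [1,2,3], [1,2,4], [1,3,4], [2,3,4]
  3-simplices (5): [0,1,2,3], [0,1,2,4], [0,1,3,4], [0,2,3,4], [1,2,3,4]

Hence C_0 ≅ Z^5, C_1 ≅ Z^10, C_2 ≅ Z^10, C_3 ≅ Z^5.

∂_1: C_1 → C_0 maps an edge to its endpoints' difference, ∂[p,q] = q − p.
The 5×10 boundary matrix has rank 4 and Smith normal form diag(1,1,1,1).

The boundary map ∂_2: C_2 → C_1 acts by ∂[p,q,r] = [q,r] − [p,r] + [p,q]. For instance
  ∂[0,1,4] = [1,4] − [0,4] + [0,1],
  ∂[1,3,4] = [3,4] − [1,4] + [1,3].
The 10×10 boundary matrix has rank 6 and Smith normal form diag(1,1,1,1,1,1).

The boundary map ∂_3: C_3 → C_2 sends each 3-simplex σ to the alternating sum Σ_i (−1)^i (σ with its i-th vertex removed). For instance
  ∂[1,2,3,4] = [2,3,4] − [1,3,4] + [1,2,4] − [1,2,3],
  ∂[0,1,3,4] = [1,3,4] − [0,3,4] + [0,1,4] − [0,1,3].
This gives a 10×5 integer matrix of rank 4; reducing to Smith normal form yields diagonal entries (1,1,1,1).

From H_k ≅ ker(∂_k) / im(∂_{k+1}) we obtain:

  H_3: rank ker ∂_3 − rank ∂_4 = (5 − 4) − 0 = 1, and there is no ∂_4, so H_3 = Z.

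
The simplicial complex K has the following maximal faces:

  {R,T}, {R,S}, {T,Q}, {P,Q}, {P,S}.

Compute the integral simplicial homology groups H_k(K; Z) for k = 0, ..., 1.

H_0 = Z,  H_1 = Z.

Take the total order P < Q < R < S < T on the vertex set. Then K (dimension 1) consists of the simplices:

  0-simplices (5): P, Q, R, S, T
  1-simplices (5): PQ, PS, QT, RS, RT

Hence C_0 ≅ Z^5, C_1 ≅ Z^5.

∂_1: C_1 → C_0 maps an edge to its endpoints' difference, ∂[p,q] = q − p. For instance
  ∂PS = S − P.
This gives a 5×5 integer matrix of rank 4; reducing to Smith normal form yields diagonal entries (1,1,1,1).

Now H_k = ker ∂_k / im ∂_{k+1}, so:

  H_0: rank C_0 − rank ∂_1 = 5 − 4 = 1, and the invariant factors of ∂_1 are all 1, so H_0 ≅ Z.
  H_1: rank ker ∂_1 − rank ∂_2 = (5 − 4) − 0 = 1, and there is no ∂_2, so H_1 ≅ Z.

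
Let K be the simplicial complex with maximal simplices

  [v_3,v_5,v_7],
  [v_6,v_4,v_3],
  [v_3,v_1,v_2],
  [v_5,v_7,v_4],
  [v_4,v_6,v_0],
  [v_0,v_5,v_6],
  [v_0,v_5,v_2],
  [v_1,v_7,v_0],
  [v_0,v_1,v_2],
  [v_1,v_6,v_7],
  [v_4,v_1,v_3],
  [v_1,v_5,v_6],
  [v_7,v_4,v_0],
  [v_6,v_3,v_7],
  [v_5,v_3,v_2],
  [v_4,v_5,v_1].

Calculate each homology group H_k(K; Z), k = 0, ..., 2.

H_0 ≅ Z,  H_1 ≅ Z^2,  H_2 ≅ Z.

We work with the vertex ordering v_0 < v_1 < v_2 < v_3 < v_4 < v_5 < v_6 < v_7. The simplices of K, each written with vertices in increasing order, are:

  0-simplices (8): [v_0], [v_1], [v_2], [v_3], [v_4], [v_5], [v_6], [v_7]
  1-simplices (24): (24 of them)
  2-simplices (16): (16 of them)

so the chain groups are C_0 ≅ Z^8, C_1 ≅ Z^24, C_2 ≅ Z^16.

∂_1: C_1 → C_0 maps an edge to its endpoints' difference, ∂[p,q] = q − p. For instance
  ∂[v_0,v_2] = [v_2] − [v_0].
As a 8×24 matrix over Z this has rank 7, with invariant factors (1,1,1,1,1,1,1).

∂_2: C_2 → C_1 maps a triangle to the signed sum of its edges. For instance
  ∂[v_0,v_4,v_6] = [v_4,v_6] − [v_0,v_6] + [v_0,v_4],
  ∂[v_1,v_3,v_4] = [v_3,v_4] − [v_1,v_4] + [v_1,v_3].
The 24×16 boundary matrix has rank 15 and Smith normal form diag(1,1,1,1,1,1,1,1,1,1,1,1,1,1,1).

Reading off H_k = ker ∂_k / im ∂_{k+1}:

  H_0: rank C_0 − rank ∂_1 = 8 − 7 = 1, and the invariant factors of ∂_1 are all 1, so H_0 = Z.
  H_1: rank ker ∂_1 − rank ∂_2 = (24 − 7) − 15 = 2, and the invariant factors of ∂_2 are all 1, so H_1 = Z^2.
  H_2: rank ker ∂_2 − rank ∂_3 = (16 − 15) − 0 = 1, and there is no ∂_3, so H_2 = Z.

As a check, the Euler characteristic is 8 − 24 + 16 = 0, which agrees with 1 − 2 + 1 = 0.
(K is a triangulation of the torus T^2.)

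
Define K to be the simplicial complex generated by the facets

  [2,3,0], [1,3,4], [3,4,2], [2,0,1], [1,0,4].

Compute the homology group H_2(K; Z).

Order the vertices as 0 < 1 < 2 < 3 < 4. Listing each simplex with vertices in this order, K has dimension 2 with simplices:

  0-simplices (5): [0], [1], [2], [3], [4]
  1-simplices (10): [0,1], [0,2], [0,3], [0,4], [1,2], [1,3], [1,4], [2,3], [2,4], [3,4]
  2-simplices (5): [0,1,2], [0,1,4], [0,2,3], [1,3,4], [2,3,4]

so the chain groups are C_0 ≅ Z^5, C_1 ≅ Z^10, C_2 ≅ Z^5.

∂_1: C_1 → C_0 is given by ∂[p,q] = [q] − [p].
As a 5×10 matrix over Z this has rank 4, with invariant factors (1,1,1,1).

Boundary ∂_2: C_2 → C_1 maps a triangle to the signed sum of its edges. For instance
  ∂[0,1,4] = [1,4] − [0,4] + [0,1],
  ∂[0,2,3] = [2,3] − [0,3] + [0,2].
As a 10×5 matrix over Z this has rank 5, with invariant factors (1,1,1,1,1).

Now H_k = ker ∂_k / im ∂_{k+1}, so:

  H_2: rank ker ∂_2 − rank ∂_3 = (5 − 5) − 0 = 0, and there is no ∂_3, so H_2 ≅ 0.

H_2 = 0.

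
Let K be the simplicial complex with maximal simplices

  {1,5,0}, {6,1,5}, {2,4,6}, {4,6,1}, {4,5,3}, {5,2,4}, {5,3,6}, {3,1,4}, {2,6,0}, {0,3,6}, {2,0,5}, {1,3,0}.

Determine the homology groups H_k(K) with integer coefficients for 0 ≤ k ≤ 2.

H_0 = Z,  H_1 = Z_2,  H_2 = 0.

Order the vertices as 0 < 1 < 2 < 3 < 4 < 5 < 6. Listing each simplex with vertices in this order, K has dimension 2 with simplices:

  0-simplices (7): [0], [1], [2], [3], [4], [5], [6]
  1-simplices (18): [0,1], [0,2], [0,3], [0,5], [0,6], [1,3], [1,4], [1,5], [1,6], [2,4], [2,5], [2,6], [3,4], [3,5], [3,6], [4,5], [4,6], [5,6]
  2-simplices (12): [0,1,3], [0,1,5], [0,2,5], [0,2,6], [0,3,6], [1,3,4], [1,4,6], [1,5,6], [2,4,5], [2,4,6], [3,4,5], [3,5,6]

Hence C_0 ≅ Z^7, C_1 ≅ Z^18, C_2 ≅ Z^12.

Boundary ∂_1: C_1 → C_0 sends each edge [p,q] (with p < q) to q − p. For instance
  ∂[3,5] = [5] − [3].
As a 7×18 matrix over Z this has rank 6, with invariant factors (1,1,1,1,1,1).

The boundary map ∂_2: C_2 → C_1 acts by ∂[p,q,r] = [q,r] − [p,r] + [p,q]. For instance
  ∂[2,4,5] = [4,5] − [2,5] + [2,4],
  ∂[0,3,6] = [3,6] − [0,6] + [0,3].
As a 18×12 matrix over Z this has rank 12, with invariant factors (1,1,1,1,1,1,1,1,1,1,1,2).

Computing H_k = (kernel of ∂_k) / (image of ∂_{k+1}):

  H_0: rank C_0 − rank ∂_1 = 7 − 6 = 1, and the invariant factors of ∂_1 are all 1, so H_0 = Z.
  H_1: rank ker ∂_1 − rank ∂_2 = (18 − 6) − 12 = 0, and ∂_2 has invariant factor 2 > 1, so H_1 = Z_2.
  H_2: rank ker ∂_2 − rank ∂_3 = (12 − 12) − 0 = 0, and there is no ∂_3, so H_2 = 0.

As a check, the Euler characteristic is 7 − 18 + 12 = 1, which agrees with 1 − 0 + 0 = 1.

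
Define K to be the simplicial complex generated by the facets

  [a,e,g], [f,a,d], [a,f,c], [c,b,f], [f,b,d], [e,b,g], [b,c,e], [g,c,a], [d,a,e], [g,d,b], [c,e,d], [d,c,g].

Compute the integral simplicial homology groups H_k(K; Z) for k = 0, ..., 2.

H_0 ≅ Z,  H_1 ≅ Z/2,  H_2 = 0.

Take the total order a < b < c < d < e < f < g on the vertex set. Then K (dimension 2) consists of the simplices:

  0-simplices (7): a, b, c, d, e, f, g
  1-simplices (18): ac, ad, ae, af, ag, bc, bd, be, bf, bg, cd, ce, cf, cg, de, df, dg, eg
  2-simplices (12): acf, acg, ade, adf, aeg, bce, bcf, bdf, bdg, beg, cde, cdg

Hence C_0 ≅ Z^7, C_1 ≅ Z^18, C_2 ≅ Z^12.

Boundary ∂_1: C_1 → C_0 maps an edge to its endpoints' difference, ∂[p,q] = q − p.
As a 7×18 matrix over Z this has rank 6, with invariant factors (1,1,1,1,1,1).

∂_2: C_2 → C_1 sends each 2-simplex [p,q,r] to [q,r] − [p,r] + [p,q]. For instance
  ∂cdg = dg − cg + cd,
  ∂acg = cg − ag + ac.
The 18×12 boundary matrix has rank 12 and Smith normal form diag(1,1,1,1,1,1,1,1,1,1,1,2).

From H_k ≅ ker(∂_k) / im(∂_{k+1}) we obtain:

  H_0: rank C_0 − rank ∂_1 = 7 − 6 = 1, and the invariant factors of ∂_1 are all 1, so H_0 ≅ Z.
  H_1: rank ker ∂_1 − rank ∂_2 = (18 − 6) − 12 = 0, and ∂_2 has invariant factor 2 > 1, so H_1 ≅ Z/2.
  H_2: rank ker ∂_2 − rank ∂_3 = (12 − 12) − 0 = 0, and there is no ∂_3, so H_2 ≅ 0.

As a check, the Euler characteristic is 7 − 18 + 12 = 1, which agrees with 1 − 0 + 0 = 1.
(K is a triangulation of the real projective plane RP^2.)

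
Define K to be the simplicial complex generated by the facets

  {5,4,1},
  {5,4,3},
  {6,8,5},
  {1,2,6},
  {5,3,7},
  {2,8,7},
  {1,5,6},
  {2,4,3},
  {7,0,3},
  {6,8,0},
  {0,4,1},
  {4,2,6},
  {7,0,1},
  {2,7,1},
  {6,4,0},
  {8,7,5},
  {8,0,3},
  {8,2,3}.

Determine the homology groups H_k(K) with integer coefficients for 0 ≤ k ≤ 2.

We work with the vertex ordering 0 < 1 < 2 < 3 < 4 < 5 < 6 < 7 < 8. The simplices of K, each written with vertices in increasing order, are:

  0-simplices (9): [0], [1], [2], [3], [4], [5], [6], [7], [8]
  1-simplices (27): (27 of them)
  2-simplices (18): [0,1,4], [0,1,7], [0,3,7], [0,3,8], [0,4,6], [0,6,8], [1,2,6], [1,2,7], [1,4,5], [1,5,6], [2,3,4], [2,3,8], [2,4,6], [2,7,8], [3,4,5], [3,5,7], [5,6,8], [5,7,8]

Hence C_0 ≅ Z^9, C_1 ≅ Z^27, C_2 ≅ Z^18.

Boundary ∂_1: C_1 → C_0 sends each edge [p,q] (with p < q) to q − p.
The 9×27 boundary matrix has rank 8 and Smith normal form diag(1,1,1,1,1,1,1,1).

∂_2: C_2 → C_1 acts by ∂[p,q,r] = [q,r] − [p,r] + [p,q]. For instance
  ∂[0,1,7] = [1,7] − [0,7] + [0,1],
  ∂[0,3,7] = [3,7] − [0,7] + [0,3].
The 27×18 boundary matrix has rank 18 and Smith normal form diag(1,1,1,1,1,1,1,1,1,1,1,1,1,1,1,1,1,2).

Now H_k = ker ∂_k / im ∂_{k+1}, so:

  H_0: rank C_0 − rank ∂_1 = 9 − 8 = 1, and the invariant factors of ∂_1 are all 1, so H_0 ≅ Z.
  H_1: rank ker ∂_1 − rank ∂_2 = (27 − 8) − 18 = 1, and ∂_2 has invariant factor 2 > 1, so H_1 ≅ Z ⊕ Z/2Z.
  H_2: rank ker ∂_2 − rank ∂_3 = (18 − 18) − 0 = 0, and there is no ∂_3, so H_2 ≅ 0.

(K is a triangulation of the Klein bottle.)

H_0 ≅ Z,  H_1 ≅ Z ⊕ Z/2Z,  H_2 = 0.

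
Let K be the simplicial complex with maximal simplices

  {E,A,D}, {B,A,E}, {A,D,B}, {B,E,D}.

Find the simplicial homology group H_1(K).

H_1 = 0.

Take the total order A < B < D < E on the vertex set. Then K (dimension 2) consists of the simplices:

  0-simplices (4): A, B, D, E
  1-simplices (6): AB, AD, AE, BD, BE, DE
  2-simplices (4): ABD, ABE, ADE, BDE

Hence C_0 ≅ Z^4, C_1 ≅ Z^6, C_2 ≅ Z^4.

The boundary map ∂_1: C_1 → C_0 is given by ∂[p,q] = [q] − [p].
As a 4×6 matrix over Z this has rank 3, with invariant factors (1,1,1).

The boundary map ∂_2: C_2 → C_1 acts by ∂[p,q,r] = [q,r] − [p,r] + [p,q]. For instance
  ∂ABD = BD − AD + AB,
  ∂BDE = DE − BE + BD.
This gives a 6×4 integer matrix of rank 3; reducing to Smith normal form yields diagonal entries (1,1,1).

Computing H_k = (kernel of ∂_k) / (image of ∂_{k+1}):

  H_1: rank ker ∂_1 − rank ∂_2 = (6 − 3) − 3 = 0, and the invariant factors of ∂_2 are all 1, so H_1 = 0.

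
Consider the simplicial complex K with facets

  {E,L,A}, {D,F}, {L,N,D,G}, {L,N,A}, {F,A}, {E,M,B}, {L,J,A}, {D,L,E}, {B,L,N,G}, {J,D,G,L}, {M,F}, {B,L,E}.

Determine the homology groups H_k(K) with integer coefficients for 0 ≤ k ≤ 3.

H_0 = Z,  H_1 = Z^2,  H_2 = 0,  H_3 = 0.

Order the vertices as A < B < D < E < F < G < J < L < M < N. Listing each simplex with vertices in this order, K has dimension 3 with simplices:

  0-simplices (10): A, B, D, E, F, G, J, L, M, N
  1-simplices (24): AE, AF, AJ, AL, AN, BE, BG, BL, BM, BN, DE, DF, DG, DJ, DL, DN, EL, EM, FM, GJ, GL, GN, JL, LN
  2-simplices (16): AEL, AJL, ALN, BEL, BEM, BGL, BGN, BLN, DEL, DGJ, DGL, DGN, DJL, DLN, GJL, GLN
  3-simplices (3): BGLN, DGJL, DGLN

giving chain groups C_0 ≅ Z^10, C_1 ≅ Z^24, C_2 ≅ Z^16, C_3 ≅ Z^3.

Boundary ∂_1: C_1 → C_0 is given by ∂[p,q] = [q] − [p].
As a 10×24 matrix over Z this has rank 9, with invariant factors (1,1,1,1,1,1,1,1,1).

Boundary ∂_2: C_2 → C_1 acts by ∂[p,q,r] = [q,r] − [p,r] + [p,q]. For instance
  ∂BEM = EM − BM + BE,
  ∂DEL = EL − DL + DE.
This gives a 24×16 integer matrix of rank 13; reducing to Smith normal form yields diagonal entries (1,1,1,1,1,1,1,1,1,1,1,1,1).

The boundary map ∂_3: C_3 → C_2 sends each 3-simplex σ to the alternating sum Σ_i (−1)^i (σ with its i-th vertex removed). For instance
  ∂DGLN = GLN − DLN + DGN − DGL,
  ∂BGLN = GLN − BLN + BGN − BGL.
This gives a 16×3 integer matrix of rank 3; reducing to Smith normal form yields diagonal entries (1,1,1).

From H_k ≅ ker(∂_k) / im(∂_{k+1}) we obtain:

  H_0: rank C_0 − rank ∂_1 = 10 − 9 = 1, and the invariant factors of ∂_1 are all 1, so H_0 = Z.
  H_1: rank ker ∂_1 − rank ∂_2 = (24 − 9) − 13 = 2, and the invariant factors of ∂_2 are all 1, so H_1 = Z^2.
  H_2: rank ker ∂_2 − rank ∂_3 = (16 − 13) − 3 = 0, and the invariant factors of ∂_3 are all 1, so H_2 = 0.
  H_3: rank ker ∂_3 − rank ∂_4 = (3 − 3) − 0 = 0, and there is no ∂_4, so H_3 = 0.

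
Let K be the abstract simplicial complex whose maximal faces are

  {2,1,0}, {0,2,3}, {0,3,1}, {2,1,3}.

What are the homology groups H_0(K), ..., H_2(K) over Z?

Take the total order 0 < 1 < 2 < 3 on the vertex set. Then K (dimension 2) consists of the simplices:

  0-simplices (4): [0], [1], [2], [3]
  1-simplices (6): [0,1], [0,2], [0,3], [1,2], [1,3], [2,3]
  2-simplices (4): [0,1,2], [0,1,3], [0,2,3], [1,2,3]

Hence C_0 ≅ Z^4, C_1 ≅ Z^6, C_2 ≅ Z^4.

∂_1: C_1 → C_0 maps an edge to its endpoints' difference, ∂[p,q] = q − p. For instance
  ∂[1,3] = [3] − [1].
The resulting 4×6 matrix has rank 3, and its Smith normal form has invariant factors (1,1,1).

Boundary ∂_2: C_2 → C_1 maps a triangle to the signed sum of its edges. For instance
  ∂[0,1,2] = [1,2] − [0,2] + [0,1],
  ∂[1,2,3] = [2,3] − [1,3] + [1,2].
This gives a 6×4 integer matrix of rank 3; reducing to Smith normal form yields diagonal entries (1,1,1).

Computing H_k = (kernel of ∂_k) / (image of ∂_{k+1}):

  H_0: rank C_0 − rank ∂_1 = 4 − 3 = 1, and the invariant factors of ∂_1 are all 1, so H_0 = Z.
  H_1: rank ker ∂_1 − rank ∂_2 = (6 − 3) − 3 = 0, and the invariant factors of ∂_2 are all 1, so H_1 = 0.
  H_2: rank ker ∂_2 − rank ∂_3 = (4 − 3) − 0 = 1, and there is no ∂_3, so H_2 = Z.

H_0 = Z,  H_1 = 0,  H_2 = Z.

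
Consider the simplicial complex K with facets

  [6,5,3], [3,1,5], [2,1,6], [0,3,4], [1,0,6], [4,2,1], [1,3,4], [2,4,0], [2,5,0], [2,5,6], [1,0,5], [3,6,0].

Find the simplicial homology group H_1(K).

H_1 = Z/2Z.

Fix the vertex order 0 < 1 < 2 < 3 < 4 < 5 < 6 and write every simplex with vertices in increasing order. Then dim K = 2 and the simplices of K are:

  0-simplices (7): [0], [1], [2], [3], [4], [5], [6]
  1-simplices (18): [0,1], [0,2], [0,3], [0,4], [0,5], [0,6], [1,2], [1,3], [1,4], [1,5], [1,6], [2,4], [2,5], [2,6], [3,4], [3,5], [3,6], [5,6]
  2-simplices (12): [0,1,5], [0,1,6], [0,2,4], [0,2,5], [0,3,4], [0,3,6], [1,2,4], [1,2,6], [1,3,4], [1,3,5], [2,5,6], [3,5,6]

so the chain groups are C_0 ≅ Z^7, C_1 ≅ Z^18, C_2 ≅ Z^12.

The boundary map ∂_1: C_1 → C_0 sends each edge [p,q] (with p < q) to q − p.
The 7×18 boundary matrix has rank 6 and Smith normal form diag(1,1,1,1,1,1).

∂_2: C_2 → C_1 maps a triangle to the signed sum of its edges. For instance
  ∂[0,3,4] = [3,4] − [0,4] + [0,3],
  ∂[1,2,6] = [2,6] − [1,6] + [1,2].
As a 18×12 matrix over Z this has rank 12, with invariant factors (1,1,1,1,1,1,1,1,1,1,1,2).

Computing H_k = (kernel of ∂_k) / (image of ∂_{k+1}):

  H_1: rank ker ∂_1 − rank ∂_2 = (18 − 6) − 12 = 0, and ∂_2 has invariant factor 2 > 1, so H_1 = Z/2Z.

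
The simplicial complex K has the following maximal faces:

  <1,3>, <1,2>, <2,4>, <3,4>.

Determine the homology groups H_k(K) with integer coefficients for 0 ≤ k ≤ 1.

K has 4 vertices, 4 edges.
rank ∂_0 = 0, rank ∂_1 = 3 ⇒ b_0 = 4 − 0 − 3 = 1; all invariant factors of ∂_1 are 1 so no torsion. So H_0 ≅ Z.
rank ∂_1 = 3, rank ∂_2 = 0 ⇒ b_1 = 4 − 3 − 0 = 1. So H_1 ≅ Z.

H_0 ≅ Z,  H_1 ≅ Z.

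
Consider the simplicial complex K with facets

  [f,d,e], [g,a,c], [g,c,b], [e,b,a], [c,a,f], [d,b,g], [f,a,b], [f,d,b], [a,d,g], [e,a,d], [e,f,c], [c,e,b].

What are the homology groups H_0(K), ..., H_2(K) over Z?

H_0 ≅ Z,  H_1 ≅ Z_2,  H_2 = 0.

K has 7 vertices, 18 edges, 12 triangles.
rank ∂_0 = 0, rank ∂_1 = 6 ⇒ b_0 = 7 − 0 − 6 = 1; all invariant factors of ∂_1 are 1 so no torsion. So H_0 ≅ Z.
rank ∂_1 = 6, rank ∂_2 = 12 ⇒ b_1 = 18 − 6 − 12 = 0; ∂_2 has invariant factor(s) [2] giving torsion. So H_1 ≅ Z_2.
rank ∂_2 = 12, rank ∂_3 = 0 ⇒ b_2 = 12 − 12 − 0 = 0. So H_2 ≅ 0.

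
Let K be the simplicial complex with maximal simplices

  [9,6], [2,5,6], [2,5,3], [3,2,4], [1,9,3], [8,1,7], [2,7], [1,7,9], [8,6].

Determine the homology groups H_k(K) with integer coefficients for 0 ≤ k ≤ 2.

We work with the vertex ordering 1 < 2 < 3 < 4 < 5 < 6 < 7 < 8 < 9. The simplices of K, each written with vertices in increasing order, are:

  0-simplices (9): [1], [2], [3], [4], [5], [6], [7], [8], [9]
  1-simplices (17): [1,3], [1,7], [1,8], [1,9], [2,3], [2,4], [2,5], [2,6], [2,7], [3,4], [3,5], [3,9], [5,6], [6,8], [6,9], [7,8], [7,9]
  2-simplices (6): [1,3,9], [1,7,8], [1,7,9], [2,3,4], [2,3,5], [2,5,6]

giving chain groups C_0 ≅ Z^9, C_1 ≅ Z^17, C_2 ≅ Z^6.

∂_1: C_1 → C_0 is given by ∂[p,q] = [q] − [p].
The 9×17 boundary matrix has rank 8 and Smith normal form diag(1,1,1,1,1,1,1,1).

∂_2: C_2 → C_1 acts by ∂[p,q,r] = [q,r] − [p,r] + [p,q]. For instance
  ∂[2,3,4] = [3,4] − [2,4] + [2,3],
  ∂[1,7,9] = [7,9] − [1,9] + [1,7].
The resulting 17×6 matrix has rank 6, and its Smith normal form has invariant factors (1,1,1,1,1,1).

Computing H_k = (kernel of ∂_k) / (image of ∂_{k+1}):

  H_0: rank C_0 − rank ∂_1 = 9 − 8 = 1, and the invariant factors of ∂_1 are all 1, so H_0 = Z.
  H_1: rank ker ∂_1 − rank ∂_2 = (17 − 8) − 6 = 3, and the invariant factors of ∂_2 are all 1, so H_1 = Z^3.
  H_2: rank ker ∂_2 − rank ∂_3 = (6 − 6) − 0 = 0, and there is no ∂_3, so H_2 = 0.

H_0 ≅ Z,  H_1 ≅ Z^3,  H_2 = 0.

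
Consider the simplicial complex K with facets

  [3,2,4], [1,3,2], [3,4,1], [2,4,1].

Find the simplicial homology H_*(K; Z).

We work with the vertex ordering 1 < 2 < 3 < 4. The simplices of K, each written with vertices in increasing order, are:

  0-simplices (4): [1], [2], [3], [4]
  1-simplices (6): [1,2], [1,3], [1,4], [2,3], [2,4], [3,4]
  2-simplices (4): [1,2,3], [1,2,4], [1,3,4], [2,3,4]

giving chain groups C_0 ≅ Z^4, C_1 ≅ Z^6, C_2 ≅ Z^4.

Boundary ∂_1: C_1 → C_0 sends each edge [p,q] (with p < q) to q − p.
This gives a 4×6 integer matrix of rank 3; reducing to Smith normal form yields diagonal entries (1,1,1).

Boundary ∂_2: C_2 → C_1 sends each 2-simplex [p,q,r] to [q,r] − [p,r] + [p,q]. For instance
  ∂[1,2,4] = [2,4] − [1,4] + [1,2],
  ∂[1,3,4] = [3,4] − [1,4] + [1,3].
The 6×4 boundary matrix has rank 3 and Smith normal form diag(1,1,1).

Computing H_k = (kernel of ∂_k) / (image of ∂_{k+1}):

  H_0: rank C_0 − rank ∂_1 = 4 − 3 = 1, and the invariant factors of ∂_1 are all 1, so H_0 ≅ Z.
  H_1: rank ker ∂_1 − rank ∂_2 = (6 − 3) − 3 = 0, and the invariant factors of ∂_2 are all 1, so H_1 ≅ 0.
  H_2: rank ker ∂_2 − rank ∂_3 = (4 − 3) − 0 = 1, and there is no ∂_3, so H_2 ≅ Z.

(K is a triangulation of the 2-sphere S^2.)

H_0 ≅ Z,  H_1 = 0,  H_2 ≅ Z.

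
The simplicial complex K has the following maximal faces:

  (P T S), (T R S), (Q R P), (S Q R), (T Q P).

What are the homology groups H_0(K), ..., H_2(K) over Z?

We work with the vertex ordering P < Q < R < S < T. The simplices of K, each written with vertices in increasing order, are:

  0-simplices (5): P, Q, R, S, T
  1-simplices (10): PQ, PR, PS, PT, QR, QS, QT, RS, RT, ST
  2-simplices (5): PQR, PQT, PST, QRS, RST

so the chain groups are C_0 ≅ Z^5, C_1 ≅ Z^10, C_2 ≅ Z^5.

∂_1: C_1 → C_0 maps an edge to its endpoints' difference, ∂[p,q] = q − p. For instance
  ∂QT = T − Q.
As a 5×10 matrix over Z this has rank 4, with invariant factors (1,1,1,1).

The boundary map ∂_2: C_2 → C_1 sends each 2-simplex [p,q,r] to [q,r] − [p,r] + [p,q]. For instance
  ∂QRS = RS − QS + QR,
  ∂PQT = QT − PT + PQ.
The resulting 10×5 matrix has rank 5, and its Smith normal form has invariant factors (1,1,1,1,1).

Computing H_k = (kernel of ∂_k) / (image of ∂_{k+1}):

  H_0: rank C_0 − rank ∂_1 = 5 − 4 = 1, and the invariant factors of ∂_1 are all 1, so H_0 = Z.
  H_1: rank ker ∂_1 − rank ∂_2 = (10 − 4) − 5 = 1, and the invariant factors of ∂_2 are all 1, so H_1 = Z.
  H_2: rank ker ∂_2 − rank ∂_3 = (5 − 5) − 0 = 0, and there is no ∂_3, so H_2 = 0.

(K is a triangulation of the Möbius band.)

H_0 ≅ Z,  H_1 ≅ Z,  H_2 = 0.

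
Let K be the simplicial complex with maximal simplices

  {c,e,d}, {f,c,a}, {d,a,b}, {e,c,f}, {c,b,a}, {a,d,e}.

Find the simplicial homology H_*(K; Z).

K has 6 vertices, 12 edges, 6 triangles.
rank ∂_0 = 0, rank ∂_1 = 5 ⇒ b_0 = 6 − 0 − 5 = 1; all invariant factors of ∂_1 are 1 so no torsion. So H_0 = Z.
rank ∂_1 = 5, rank ∂_2 = 6 ⇒ b_1 = 12 − 5 − 6 = 1; all invariant factors of ∂_2 are 1 so no torsion. So H_1 = Z.
rank ∂_2 = 6, rank ∂_3 = 0 ⇒ b_2 = 6 − 6 − 0 = 0. So H_2 = 0.

H_0 ≅ Z,  H_1 ≅ Z,  H_2 = 0.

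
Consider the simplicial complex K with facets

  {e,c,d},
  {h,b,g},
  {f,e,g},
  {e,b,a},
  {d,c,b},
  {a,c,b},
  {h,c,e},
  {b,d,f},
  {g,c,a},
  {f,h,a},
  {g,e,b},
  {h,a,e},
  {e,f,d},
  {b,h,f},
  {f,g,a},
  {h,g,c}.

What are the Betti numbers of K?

b_0 = 1, b_1 = 2, b_2 = 1.

Fix the vertex order a < b < c < d < e < f < g < h and write every simplex with vertices in increasing order. Then dim K = 2 and the simplices of K are:

  0-simplices (8): a, b, c, d, e, f, g, h
  1-simplices (24): ab, ac, ae, af, ag, ah, bc, bd, be, bf, bg, bh, cd, ce, cg, ch, de, df, ef, eg, eh, fg, fh, gh
  2-simplices (16): abc, abe, acg, aeh, afg, afh, bcd, bdf, beg, bfh, bgh, cde, ceh, cgh, def, efg

giving chain groups C_0 ≅ Z^8, C_1 ≅ Z^24, C_2 ≅ Z^16.

∂_1: C_1 → C_0 maps an edge to its endpoints' difference, ∂[p,q] = q − p.
This gives a 8×24 integer matrix of rank 7; reducing to Smith normal form yields diagonal entries (1,1,1,1,1,1,1).

∂_2: C_2 → C_1 maps a triangle to the signed sum of its edges. For instance
  ∂abc = bc − ac + ab,
  ∂afh = fh − ah + af.
The resulting 24×16 matrix has rank 15, and its Smith normal form has invariant factors (1,1,1,1,1,1,1,1,1,1,1,1,1,1,1).

From H_k ≅ ker(∂_k) / im(∂_{k+1}) we obtain:

  H_0: rank C_0 − rank ∂_1 = 8 − 7 = 1, and the invariant factors of ∂_1 are all 1, so H_0 = Z.
  H_1: rank ker ∂_1 − rank ∂_2 = (24 − 7) − 15 = 2, and the invariant factors of ∂_2 are all 1, so H_1 = Z^2.
  H_2: rank ker ∂_2 − rank ∂_3 = (16 − 15) − 0 = 1, and there is no ∂_3, so H_2 = Z.

As a check, the Euler characteristic is 8 − 24 + 16 = 0, which agrees with 1 − 2 + 1 = 0.
(K is a triangulation of the torus T^2.)

Hence the Betti numbers are b_0 = 1, b_1 = 2, b_2 = 1.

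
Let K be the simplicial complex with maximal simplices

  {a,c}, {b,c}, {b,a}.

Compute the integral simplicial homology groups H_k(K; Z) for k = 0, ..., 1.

Take the total order a < b < c on the vertex set. Then K (dimension 1) consists of the simplices:

  0-simplices (3): a, b, c
  1-simplices (3): ab, ac, bc

giving chain groups C_0 ≅ Z^3, C_1 ≅ Z^3.

Boundary ∂_1: C_1 → C_0 sends each edge [p,q] (with p < q) to q − p.
This gives a 3×3 integer matrix of rank 2; reducing to Smith normal form yields diagonal entries (1,1).

Computing H_k = (kernel of ∂_k) / (image of ∂_{k+1}):

  H_0: rank C_0 − rank ∂_1 = 3 − 2 = 1, and the invariant factors of ∂_1 are all 1, so H_0 ≅ Z.
  H_1: rank ker ∂_1 − rank ∂_2 = (3 − 2) − 0 = 1, and there is no ∂_2, so H_1 ≅ Z.

(K is a triangulation of the circle S^1.)

H_0 = Z,  H_1 = Z.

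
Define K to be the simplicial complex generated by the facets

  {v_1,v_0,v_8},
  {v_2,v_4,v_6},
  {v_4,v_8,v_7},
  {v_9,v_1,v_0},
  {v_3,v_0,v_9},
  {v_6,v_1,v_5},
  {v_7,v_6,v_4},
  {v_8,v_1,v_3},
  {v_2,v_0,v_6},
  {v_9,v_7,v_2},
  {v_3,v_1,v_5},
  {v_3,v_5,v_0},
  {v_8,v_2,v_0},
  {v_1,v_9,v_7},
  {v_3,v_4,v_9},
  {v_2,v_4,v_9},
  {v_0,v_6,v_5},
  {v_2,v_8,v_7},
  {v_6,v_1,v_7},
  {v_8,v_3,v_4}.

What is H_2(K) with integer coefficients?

Order the vertices as v_0 < v_1 < v_2 < v_3 < v_4 < v_5 < v_6 < v_7 < v_8 < v_9. Listing each simplex with vertices in this order, K has dimension 2 with simplices:

  0-simplices (10): [v_0], [v_1], [v_2], [v_3], [v_4], [v_5], [v_6], [v_7], [v_8], [v_9]
  1-simplices (30): (30 of them)
  2-simplices (20): (20 of them)

so the chain groups are C_0 ≅ Z^10, C_1 ≅ Z^30, C_2 ≅ Z^20.

Boundary ∂_1: C_1 → C_0 is given by ∂[p,q] = [q] − [p].
The 10×30 boundary matrix has rank 9 and Smith normal form diag(1,1,1,1,1,1,1,1,1).

∂_2: C_2 → C_1 sends each 2-simplex [p,q,r] to [q,r] − [p,r] + [p,q]. For instance
  ∂[v_0,v_2,v_8] = [v_2,v_8] − [v_0,v_8] + [v_0,v_2],
  ∂[v_2,v_7,v_8] = [v_7,v_8] − [v_2,v_8] + [v_2,v_7].
As a 30×20 matrix over Z this has rank 20, with invariant factors (1,1,1,1,1,1,1,1,1,1,1,1,1,1,1,1,1,1,1,2).

Computing H_k = (kernel of ∂_k) / (image of ∂_{k+1}):

  H_2: rank ker ∂_2 − rank ∂_3 = (20 − 20) − 0 = 0, and there is no ∂_3, so H_2 ≅ 0.

H_2 = 0.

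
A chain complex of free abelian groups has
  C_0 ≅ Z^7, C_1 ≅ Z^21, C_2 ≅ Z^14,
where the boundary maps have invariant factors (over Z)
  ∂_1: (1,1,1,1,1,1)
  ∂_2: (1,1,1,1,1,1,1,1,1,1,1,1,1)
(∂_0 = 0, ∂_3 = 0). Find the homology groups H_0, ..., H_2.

H_0 = Z,  H_1 = Z^2,  H_2 = Z.

H_0: b_0 = 7 − 0 − 6 = 1; torsion from ∂_1 factors > 1: none. So H_0 = Z.
H_1: b_1 = 21 − 6 − 13 = 2; torsion from ∂_2 factors > 1: none. So H_1 = Z^2.
H_2: b_2 = 14 − 13 − 0 = 1; torsion from ∂_3 factors > 1: none. So H_2 = Z.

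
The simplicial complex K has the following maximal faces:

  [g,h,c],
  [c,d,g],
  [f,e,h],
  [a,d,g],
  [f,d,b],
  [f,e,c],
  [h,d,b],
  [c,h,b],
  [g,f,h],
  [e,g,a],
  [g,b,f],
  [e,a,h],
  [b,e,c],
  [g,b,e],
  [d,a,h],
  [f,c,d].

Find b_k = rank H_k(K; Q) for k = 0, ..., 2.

Order the vertices as a < b < c < d < e < f < g < h. Listing each simplex with vertices in this order, K has dimension 2 with simplices:

  0-simplices (8): a, b, c, d, e, f, g, h
  1-simplices (24): ad, ae, ag, ah, bc, bd, be, bf, bg, bh, cd, ce, cf, cg, ch, df, dg, dh, ef, eg, eh, fg, fh, gh
  2-simplices (16): adg, adh, aeg, aeh, bce, bch, bdf, bdh, beg, bfg, cdf, cdg, cef, cgh, efh, fgh

Hence C_0 ≅ Z^8, C_1 ≅ Z^24, C_2 ≅ Z^16.

The boundary map ∂_1: C_1 → C_0 sends each edge [p,q] (with p < q) to q − p.
This gives a 8×24 integer matrix of rank 7; reducing to Smith normal form yields diagonal entries (1,1,1,1,1,1,1).

The boundary map ∂_2: C_2 → C_1 acts by ∂[p,q,r] = [q,r] − [p,r] + [p,q]. For instance
  ∂bfg = fg − bg + bf,
  ∂adh = dh − ah + ad.
The resulting 24×16 matrix has rank 15, and its Smith normal form has invariant factors (1,1,1,1,1,1,1,1,1,1,1,1,1,1,1).

From H_k ≅ ker(∂_k) / im(∂_{k+1}) we obtain:

  H_0: rank C_0 − rank ∂_1 = 8 − 7 = 1, and the invariant factors of ∂_1 are all 1, so H_0 ≅ Z.
  H_1: rank ker ∂_1 − rank ∂_2 = (24 − 7) − 15 = 2, and the invariant factors of ∂_2 are all 1, so H_1 ≅ Z^2.
  H_2: rank ker ∂_2 − rank ∂_3 = (16 − 15) − 0 = 1, and there is no ∂_3, so H_2 ≅ Z.

As a check, the Euler characteristic is 8 − 24 + 16 = 0, which agrees with 1 − 2 + 1 = 0.

Hence the Betti numbers are b_0 = 1, b_1 = 2, b_2 = 1.

b_0 = 1, b_1 = 2, b_2 = 1.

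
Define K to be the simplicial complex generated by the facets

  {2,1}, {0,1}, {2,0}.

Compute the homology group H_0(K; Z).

H_0 ≅ Z.

Fix the vertex order 0 < 1 < 2 and write every simplex with vertices in increasing order. Then dim K = 1 and the simplices of K are:

  0-simplices (3): [0], [1], [2]
  1-simplices (3): [0,1], [0,2], [1,2]

so the chain groups are C_0 ≅ Z^3, C_1 ≅ Z^3.

The boundary map ∂_1: C_1 → C_0 sends each edge [p,q] (with p < q) to q − p. For instance
  ∂[1,2] = [2] − [1].
The 3×3 boundary matrix has rank 2 and Smith normal form diag(1,1).

From H_k ≅ ker(∂_k) / im(∂_{k+1}) we obtain:

  H_0: rank C_0 − rank ∂_1 = 3 − 2 = 1, and the invariant factors of ∂_1 are all 1, so H_0 = Z.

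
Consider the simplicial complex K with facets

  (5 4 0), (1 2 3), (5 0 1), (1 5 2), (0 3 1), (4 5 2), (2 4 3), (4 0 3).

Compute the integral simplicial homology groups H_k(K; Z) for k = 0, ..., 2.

We work with the vertex ordering 0 < 1 < 2 < 3 < 4 < 5. The simplices of K, each written with vertices in increasing order, are:

  0-simplices (6): [0], [1], [2], [3], [4], [5]
  1-simplices (12): [0,1], [0,3], [0,4], [0,5], [1,2], [1,3], [1,5], [2,3], [2,4], [2,5], [3,4], [4,5]
  2-simplices (8): [0,1,3], [0,1,5], [0,3,4], [0,4,5], [1,2,3], [1,2,5], [2,3,4], [2,4,5]

giving chain groups C_0 ≅ Z^6, C_1 ≅ Z^12, C_2 ≅ Z^8.

Boundary ∂_1: C_1 → C_0 maps an edge to its endpoints' difference, ∂[p,q] = q − p. For instance
  ∂[3,4] = [4] − [3].
The 6×12 boundary matrix has rank 5 and Smith normal form diag(1,1,1,1,1).

∂_2: C_2 → C_1 acts by ∂[p,q,r] = [q,r] − [p,r] + [p,q]. For instance
  ∂[0,1,3] = [1,3] − [0,3] + [0,1],
  ∂[2,4,5] = [4,5] − [2,5] + [2,4].
As a 12×8 matrix over Z this has rank 7, with invariant factors (1,1,1,1,1,1,1).

Now H_k = ker ∂_k / im ∂_{k+1}, so:

  H_0: rank C_0 − rank ∂_1 = 6 − 5 = 1, and the invariant factors of ∂_1 are all 1, so H_0 = Z.
  H_1: rank ker ∂_1 − rank ∂_2 = (12 − 5) − 7 = 0, and the invariant factors of ∂_2 are all 1, so H_1 = 0.
  H_2: rank ker ∂_2 − rank ∂_3 = (8 − 7) − 0 = 1, and there is no ∂_3, so H_2 = Z.

H_0 ≅ Z,  H_1 = 0,  H_2 ≅ Z.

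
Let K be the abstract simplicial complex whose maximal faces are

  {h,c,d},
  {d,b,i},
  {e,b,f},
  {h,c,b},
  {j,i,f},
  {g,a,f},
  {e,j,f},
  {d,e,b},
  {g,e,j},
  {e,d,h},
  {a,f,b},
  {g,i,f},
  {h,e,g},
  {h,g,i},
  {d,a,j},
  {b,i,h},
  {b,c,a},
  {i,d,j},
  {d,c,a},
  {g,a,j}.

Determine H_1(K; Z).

H_1 = Z ⊕ Z/2Z.

Order the vertices as a < b < c < d < e < f < g < h < i < j. Listing each simplex with vertices in this order, K has dimension 2 with simplices:

  0-simplices (10): a, b, c, d, e, f, g, h, i, j
  1-simplices (30): ab, ac, ad, af, ag, aj, bc, bd, be, bf, bh, bi, cd, ch, de, dh, di, dj, ef, eg, eh, ej, fg, fi, fj, gh, gi, gj, hi, ij
  2-simplices (20): abc, abf, acd, adj, afg, agj, bch, bde, bdi, bef, bhi, cdh, deh, dij, efj, egh, egj, fgi, fij, ghi

giving chain groups C_0 ≅ Z^10, C_1 ≅ Z^30, C_2 ≅ Z^20.

∂_1: C_1 → C_0 sends each edge [p,q] (with p < q) to q − p.
As a 10×30 matrix over Z this has rank 9, with invariant factors (1,1,1,1,1,1,1,1,1).

The boundary map ∂_2: C_2 → C_1 sends each 2-simplex [p,q,r] to [q,r] − [p,r] + [p,q]. For instance
  ∂efj = fj − ej + ef,
  ∂deh = eh − dh + de.
As a 30×20 matrix over Z this has rank 20, with invariant factors (1,1,1,1,1,1,1,1,1,1,1,1,1,1,1,1,1,1,1,2).

Reading off H_k = ker ∂_k / im ∂_{k+1}:

  H_1: rank ker ∂_1 − rank ∂_2 = (30 − 9) − 20 = 1, and ∂_2 has invariant factor 2 > 1, so H_1 ≅ Z ⊕ Z/2Z.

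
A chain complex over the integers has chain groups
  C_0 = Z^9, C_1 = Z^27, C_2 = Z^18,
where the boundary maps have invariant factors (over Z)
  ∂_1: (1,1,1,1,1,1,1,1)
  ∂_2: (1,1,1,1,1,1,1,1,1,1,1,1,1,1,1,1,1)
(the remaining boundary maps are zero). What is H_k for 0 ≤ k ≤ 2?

H_0 = Z,  H_1 = Z^2,  H_2 = Z.

H_0: b_0 = 9 − 0 − 8 = 1; torsion from ∂_1 factors > 1: none. So H_0 = Z.
H_1: b_1 = 27 − 8 − 17 = 2; torsion from ∂_2 factors > 1: none. So H_1 = Z^2.
H_2: b_2 = 18 − 17 − 0 = 1; torsion from ∂_3 factors > 1: none. So H_2 = Z.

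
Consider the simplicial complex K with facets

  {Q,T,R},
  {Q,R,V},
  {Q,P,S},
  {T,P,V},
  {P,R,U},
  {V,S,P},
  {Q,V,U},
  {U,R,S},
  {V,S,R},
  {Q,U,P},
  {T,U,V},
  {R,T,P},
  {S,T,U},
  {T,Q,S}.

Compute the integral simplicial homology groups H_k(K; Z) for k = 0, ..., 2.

Fix the vertex order P < Q < R < S < T < U < V and write every simplex with vertices in increasing order. Then dim K = 2 and the simplices of K are:

  0-simplices (7): P, Q, R, S, T, U, V
  1-simplices (21): PQ, PR, PS, PT, PU, PV, QR, QS, QT, QU, QV, RS, RT, RU, RV, ST, SU, SV, TU, TV, UV
  2-simplices (14): PQS, PQU, PRT, PRU, PSV, PTV, QRT, QRV, QST, QUV, RSU, RSV, STU, TUV

giving chain groups C_0 ≅ Z^7, C_1 ≅ Z^21, C_2 ≅ Z^14.

∂_1: C_1 → C_0 sends each edge [p,q] (with p < q) to q − p. For instance
  ∂QV = V − Q.
The resulting 7×21 matrix has rank 6, and its Smith normal form has invariant factors (1,1,1,1,1,1).

The boundary map ∂_2: C_2 → C_1 maps a triangle to the signed sum of its edges. For instance
  ∂PTV = TV − PV + PT,
  ∂PQS = QS − PS + PQ.
The resulting 21×14 matrix has rank 13, and its Smith normal form has invariant factors (1,1,1,1,1,1,1,1,1,1,1,1,1).

Computing H_k = (kernel of ∂_k) / (image of ∂_{k+1}):

  H_0: rank C_0 − rank ∂_1 = 7 − 6 = 1, and the invariant factors of ∂_1 are all 1, so H_0 ≅ Z.
  H_1: rank ker ∂_1 − rank ∂_2 = (21 − 6) − 13 = 2, and the invariant factors of ∂_2 are all 1, so H_1 ≅ Z^2.
  H_2: rank ker ∂_2 − rank ∂_3 = (14 − 13) − 0 = 1, and there is no ∂_3, so H_2 ≅ Z.

As a check, the Euler characteristic is 7 − 21 + 14 = 0, which agrees with 1 − 2 + 1 = 0.
(K is a triangulation of the torus T^2.)

H_0 ≅ Z,  H_1 ≅ Z^2,  H_2 ≅ Z.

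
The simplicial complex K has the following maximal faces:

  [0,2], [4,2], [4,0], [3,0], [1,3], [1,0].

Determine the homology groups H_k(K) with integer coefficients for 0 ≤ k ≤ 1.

H_0 = Z,  H_1 = Z^2.

Take the total order 0 < 1 < 2 < 3 < 4 on the vertex set. Then K (dimension 1) consists of the simplices:

  0-simplices (5): [0], [1], [2], [3], [4]
  1-simplices (6): [0,1], [0,2], [0,3], [0,4], [1,3], [2,4]

Hence C_0 ≅ Z^5, C_1 ≅ Z^6.

Boundary ∂_1: C_1 → C_0 is given by ∂[p,q] = [q] − [p].
The 5×6 boundary matrix has rank 4 and Smith normal form diag(1,1,1,1).

Now H_k = ker ∂_k / im ∂_{k+1}, so:

  H_0: rank C_0 − rank ∂_1 = 5 − 4 = 1, and the invariant factors of ∂_1 are all 1, so H_0 ≅ Z.
  H_1: rank ker ∂_1 − rank ∂_2 = (6 − 4) − 0 = 2, and there is no ∂_2, so H_1 ≅ Z^2.

As a check, the Euler characteristic is 5 − 6 = -1, which agrees with 1 − 2 = -1.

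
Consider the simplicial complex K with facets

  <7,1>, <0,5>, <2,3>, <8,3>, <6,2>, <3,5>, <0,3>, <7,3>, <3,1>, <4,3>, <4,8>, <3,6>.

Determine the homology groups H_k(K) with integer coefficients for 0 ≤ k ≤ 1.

H_0 ≅ Z,  H_1 ≅ Z^4.

Fix the vertex order 0 < 1 < 2 < 3 < 4 < 5 < 6 < 7 < 8 and write every simplex with vertices in increasing order. Then dim K = 1 and the simplices of K are:

  0-simplices (9): [0], [1], [2], [3], [4], [5], [6], [7], [8]
  1-simplices (12): [0,3], [0,5], [1,3], [1,7], [2,3], [2,6], [3,4], [3,5], [3,6], [3,7], [3,8], [4,8]

Hence C_0 ≅ Z^9, C_1 ≅ Z^12.

∂_1: C_1 → C_0 maps an edge to its endpoints' difference, ∂[p,q] = q − p.
As a 9×12 matrix over Z this has rank 8, with invariant factors (1,1,1,1,1,1,1,1).

Reading off H_k = ker ∂_k / im ∂_{k+1}:

  H_0: rank C_0 − rank ∂_1 = 9 − 8 = 1, and the invariant factors of ∂_1 are all 1, so H_0 = Z.
  H_1: rank ker ∂_1 − rank ∂_2 = (12 − 8) − 0 = 4, and there is no ∂_2, so H_1 = Z^4.

As a check, the Euler characteristic is 9 − 12 = -3, which agrees with 1 − 4 = -3.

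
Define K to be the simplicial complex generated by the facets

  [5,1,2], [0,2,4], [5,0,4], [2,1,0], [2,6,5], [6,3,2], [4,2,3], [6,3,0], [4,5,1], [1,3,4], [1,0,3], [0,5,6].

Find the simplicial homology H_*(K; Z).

H_0 = Z,  H_1 = Z/2Z,  H_2 = 0.

Fix the vertex order 0 < 1 < 2 < 3 < 4 < 5 < 6 and write every simplex with vertices in increasing order. Then dim K = 2 and the simplices of K are:

  0-simplices (7): [0], [1], [2], [3], [4], [5], [6]
  1-simplices (18): [0,1], [0,2], [0,3], [0,4], [0,5], [0,6], [1,2], [1,3], [1,4], [1,5], [2,3], [2,4], [2,5], [2,6], [3,4], [3,6], [4,5], [5,6]
  2-simplices (12): [0,1,2], [0,1,3], [0,2,4], [0,3,6], [0,4,5], [0,5,6], [1,2,5], [1,3,4], [1,4,5], [2,3,4], [2,3,6], [2,5,6]

Hence C_0 ≅ Z^7, C_1 ≅ Z^18, C_2 ≅ Z^12.

The boundary map ∂_1: C_1 → C_0 maps an edge to its endpoints' difference, ∂[p,q] = q − p. For instance
  ∂[1,2] = [2] − [1].
As a 7×18 matrix over Z this has rank 6, with invariant factors (1,1,1,1,1,1).

The boundary map ∂_2: C_2 → C_1 sends each 2-simplex [p,q,r] to [q,r] − [p,r] + [p,q]. For instance
  ∂[1,3,4] = [3,4] − [1,4] + [1,3],
  ∂[1,4,5] = [4,5] − [1,5] + [1,4].
This gives a 18×12 integer matrix of rank 12; reducing to Smith normal form yields diagonal entries (1,1,1,1,1,1,1,1,1,1,1,2).

Reading off H_k = ker ∂_k / im ∂_{k+1}:

  H_0: rank C_0 − rank ∂_1 = 7 − 6 = 1, and the invariant factors of ∂_1 are all 1, so H_0 ≅ Z.
  H_1: rank ker ∂_1 − rank ∂_2 = (18 − 6) − 12 = 0, and ∂_2 has invariant factor 2 > 1, so H_1 ≅ Z/2Z.
  H_2: rank ker ∂_2 − rank ∂_3 = (12 − 12) − 0 = 0, and there is no ∂_3, so H_2 ≅ 0.

As a check, the Euler characteristic is 7 − 18 + 12 = 1, which agrees with 1 − 0 + 0 = 1.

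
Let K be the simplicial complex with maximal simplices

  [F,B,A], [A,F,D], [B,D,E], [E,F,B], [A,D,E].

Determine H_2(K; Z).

We work with the vertex ordering A < B < D < E < F. The simplices of K, each written with vertices in increasing order, are:

  0-simplices (5): A, B, D, E, F
  1-simplices (10): AB, AD, AE, AF, BD, BE, BF, DE, DF, EF
  2-simplices (5): ABF, ADE, ADF, BDE, BEF

giving chain groups C_0 ≅ Z^5, C_1 ≅ Z^10, C_2 ≅ Z^5.

Boundary ∂_1: C_1 → C_0 sends each edge [p,q] (with p < q) to q − p. For instance
  ∂EF = F − E.
The 5×10 boundary matrix has rank 4 and Smith normal form diag(1,1,1,1).

The boundary map ∂_2: C_2 → C_1 sends each 2-simplex [p,q,r] to [q,r] − [p,r] + [p,q]. For instance
  ∂BEF = EF − BF + BE,
  ∂BDE = DE − BE + BD.
This gives a 10×5 integer matrix of rank 5; reducing to Smith normal form yields diagonal entries (1,1,1,1,1).

From H_k ≅ ker(∂_k) / im(∂_{k+1}) we obtain:

  H_2: rank ker ∂_2 − rank ∂_3 = (5 − 5) − 0 = 0, and there is no ∂_3, so H_2 ≅ 0.

(K is a triangulation of the Möbius band.)

H_2 = 0.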